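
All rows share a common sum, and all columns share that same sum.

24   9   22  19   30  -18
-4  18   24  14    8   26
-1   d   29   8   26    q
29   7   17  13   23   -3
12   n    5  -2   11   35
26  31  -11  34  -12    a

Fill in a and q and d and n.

a = 18, q = 28, d = -4, n = 25

Rows 1 and 2 both sum to 86, so that's the common total.
Row 6: 26 + 31 − 11 + 34 − 12 = 68, so its missing entry is 86 − 68 = 18.
Column 6: -18 + 26 − 3 + 35 + 18 = 58, so its missing entry is 86 − 58 = 28.
Row 3: -1 + 29 + 8 + 26 + 28 = 90, so its missing entry is 86 − 90 = -4.
Row 5: 12 + 5 − 2 + 11 + 35 = 61, so its missing entry is 86 − 61 = 25.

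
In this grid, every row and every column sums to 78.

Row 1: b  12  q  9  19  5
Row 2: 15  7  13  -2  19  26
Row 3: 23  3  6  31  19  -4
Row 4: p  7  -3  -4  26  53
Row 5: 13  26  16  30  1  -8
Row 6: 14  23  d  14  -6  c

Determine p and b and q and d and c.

The known cells in column 6 total 72, leaving 78 − 72 = 6 for the blank.
The known cells in row 4 total 79, leaving 78 − 79 = -1 for the blank.
The known cells in column 1 total 64, leaving 78 − 64 = 14 for the blank.
The known cells in row 1 total 59, leaving 78 − 59 = 19 for the blank.
The known cells in row 6 total 51, leaving 78 − 51 = 27 for the blank.

p = -1, b = 14, q = 19, d = 27, c = 6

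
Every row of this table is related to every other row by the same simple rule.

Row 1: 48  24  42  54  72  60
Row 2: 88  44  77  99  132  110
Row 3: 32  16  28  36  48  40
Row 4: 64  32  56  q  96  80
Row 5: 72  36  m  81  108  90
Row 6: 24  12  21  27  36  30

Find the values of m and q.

m = 63, q = 72

Each row is a constant multiple of every other row — this is a multiplication table with the headers hidden.
Row 5 is 72/48 = 3/2 times row 1, so its entry in column 3 is 42 × 3/2 = 63.
Row 4 is 64/48 = 4/3 times row 1, so its entry in column 4 is 54 × 4/3 = 72.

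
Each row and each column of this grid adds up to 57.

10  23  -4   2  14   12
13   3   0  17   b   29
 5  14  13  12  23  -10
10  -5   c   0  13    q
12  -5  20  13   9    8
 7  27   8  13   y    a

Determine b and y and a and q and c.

b = -5, y = 3, a = -1, q = 19, c = 20

The known cells in row 2 total 62, leaving 57 − 62 = -5 for the blank.
The known cells in column 5 total 54, leaving 57 − 54 = 3 for the blank.
The known cells in row 6 total 58, leaving 57 − 58 = -1 for the blank.
The known cells in column 3 total 37, leaving 57 − 37 = 20 for the blank.
The known cells in row 4 total 38, leaving 57 − 38 = 19 for the blank.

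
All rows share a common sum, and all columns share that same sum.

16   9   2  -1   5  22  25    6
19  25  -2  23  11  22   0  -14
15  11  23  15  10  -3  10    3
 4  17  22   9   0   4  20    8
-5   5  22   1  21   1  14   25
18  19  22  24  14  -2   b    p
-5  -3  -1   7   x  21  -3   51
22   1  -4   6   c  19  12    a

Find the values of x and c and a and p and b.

Rows 1 and 2 both sum to 84, so that's the common total.
The known cells in row 7 total 67, leaving 84 − 67 = 17 for the blank.
The known cells in column 5 total 78, leaving 84 − 78 = 6 for the blank.
The known cells in row 8 total 62, leaving 84 − 62 = 22 for the blank.
The known cells in column 8 total 101, leaving 84 − 101 = -17 for the blank.
The known cells in row 6 total 78, leaving 84 − 78 = 6 for the blank.

x = 17, c = 6, a = 22, p = -17, b = 6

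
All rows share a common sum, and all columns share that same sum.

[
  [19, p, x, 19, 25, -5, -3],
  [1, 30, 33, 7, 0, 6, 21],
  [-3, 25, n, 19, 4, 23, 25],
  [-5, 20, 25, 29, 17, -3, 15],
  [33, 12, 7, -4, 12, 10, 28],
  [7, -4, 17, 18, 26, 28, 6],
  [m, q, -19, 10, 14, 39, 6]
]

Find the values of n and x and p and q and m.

n = 5, x = 30, p = 13, q = 2, m = 46

Rows 2 and 4 both sum to 98, so that's the common total.
The known cells in row 3 total 93, leaving 98 − 93 = 5 for the blank.
The known cells in column 3 total 68, leaving 98 − 68 = 30 for the blank.
The known cells in row 1 total 85, leaving 98 − 85 = 13 for the blank.
The known cells in column 2 total 96, leaving 98 − 96 = 2 for the blank.
The known cells in row 7 total 52, leaving 98 − 52 = 46 for the blank.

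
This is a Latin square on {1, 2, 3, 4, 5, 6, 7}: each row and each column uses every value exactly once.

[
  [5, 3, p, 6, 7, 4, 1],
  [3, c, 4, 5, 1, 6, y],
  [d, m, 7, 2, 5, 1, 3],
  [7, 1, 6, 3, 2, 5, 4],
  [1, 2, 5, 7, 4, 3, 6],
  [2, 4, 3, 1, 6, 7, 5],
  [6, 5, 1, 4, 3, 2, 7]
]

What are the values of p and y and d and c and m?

p = 2, y = 2, d = 4, c = 7, m = 6

Cell (3,1): column 1 already has {1, 2, 3, 5, 6, 7} → 4.
Cell (3,2): row 3 already has {1, 2, 3, 4, 5, 7} → 6.
Cell (2,2): column 2 already has {1, 2, 3, 4, 5, 6} → 7.
Cell (1,3): row 1 already has {1, 3, 4, 5, 6, 7} → 2.
For row 2, column 7: row 2 already has {1, 3, 4, 5, 6, 7}; that leaves 2.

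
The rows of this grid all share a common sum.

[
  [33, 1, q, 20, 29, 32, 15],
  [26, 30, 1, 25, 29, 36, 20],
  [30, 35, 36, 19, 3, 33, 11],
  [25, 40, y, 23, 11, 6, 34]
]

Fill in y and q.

Rows 2 and 3 both add up to 167, so every row sums to 167.
Row 4: 25 + 40 + 23 + 11 + 6 + 34 = 139, so the missing entry is 167 − 139 = 28.
Row 1: 33 + 1 + 20 + 29 + 32 + 15 = 130, so the missing entry is 167 − 130 = 37.

y = 28, q = 37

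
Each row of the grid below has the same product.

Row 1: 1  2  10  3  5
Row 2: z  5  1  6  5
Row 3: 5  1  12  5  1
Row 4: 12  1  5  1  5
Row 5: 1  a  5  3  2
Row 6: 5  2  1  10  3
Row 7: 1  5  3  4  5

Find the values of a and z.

a = 10, z = 2

Rows 6 and 7 each multiply to 300, so every row has product 300.
Row 5: 1×5×3×2 = 30, so the missing entry is 300 ÷ 30 = 10.
Row 2: 5×1×6×5 = 150, so the missing entry is 300 ÷ 150 = 2.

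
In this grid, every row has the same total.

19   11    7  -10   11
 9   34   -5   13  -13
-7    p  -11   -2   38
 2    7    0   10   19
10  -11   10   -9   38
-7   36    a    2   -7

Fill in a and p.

Rows 1 and 4 both add up to 38, so every row sums to 38.
Row 6: -7 + 36 + 2 − 7 = 24, so the missing entry is 38 − 24 = 14.
Row 3: -7 − 11 − 2 + 38 = 18, so the missing entry is 38 − 18 = 20.

a = 14, p = 20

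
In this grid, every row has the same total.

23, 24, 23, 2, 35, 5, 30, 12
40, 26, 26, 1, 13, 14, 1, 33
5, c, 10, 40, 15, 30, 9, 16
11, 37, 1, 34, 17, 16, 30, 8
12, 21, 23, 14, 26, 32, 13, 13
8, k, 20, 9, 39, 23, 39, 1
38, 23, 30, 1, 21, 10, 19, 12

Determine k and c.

k = 15, c = 29

Rows 5 and 7 both add up to 154, so every row sums to 154.
Row 6: 8 + 20 + 9 + 39 + 23 + 39 + 1 = 139, so the missing entry is 154 − 139 = 15.
Row 3: 5 + 10 + 40 + 15 + 30 + 9 + 16 = 125, so the missing entry is 154 − 125 = 29.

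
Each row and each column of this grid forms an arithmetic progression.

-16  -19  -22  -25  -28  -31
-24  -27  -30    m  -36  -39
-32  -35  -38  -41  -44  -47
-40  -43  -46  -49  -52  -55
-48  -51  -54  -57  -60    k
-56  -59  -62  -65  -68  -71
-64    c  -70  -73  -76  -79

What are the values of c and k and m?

Along each row the entries change by -3 per step; down each column they change by -8.
Row 7: from -64 at column 1, stepping by -3 to column 2 gives -67.
Row 5: from -48 at column 1, stepping by -3 to column 6 gives -63.
Row 2: from -24 at column 1, stepping by -3 to column 4 gives -33.

c = -67, k = -63, m = -33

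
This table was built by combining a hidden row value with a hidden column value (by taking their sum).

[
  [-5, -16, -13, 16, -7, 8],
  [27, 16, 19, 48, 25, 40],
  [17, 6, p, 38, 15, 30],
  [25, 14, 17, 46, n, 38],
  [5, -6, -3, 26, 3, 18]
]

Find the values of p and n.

The difference between any two rows is the same in every column — this is an addition table with the headers hidden.
Row 3 minus row 1 is 30 − 8 = 22, so its entry in column 3 is -13 + 22 = 9.
Row 4 minus row 1 is 38 − 8 = 30, so its entry in column 5 is -7 + 30 = 23.

p = 9, n = 23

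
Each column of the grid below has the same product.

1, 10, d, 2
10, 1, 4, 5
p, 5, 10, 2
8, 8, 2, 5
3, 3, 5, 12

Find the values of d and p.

d = 3, p = 5

Columns 2 and 4 each multiply to 1200, so every column has product 1200.
Column 3: 4×10×2×5 = 400, so the missing entry is 1200 ÷ 400 = 3.
Column 1: 1×10×8×3 = 240, so the missing entry is 1200 ÷ 240 = 5.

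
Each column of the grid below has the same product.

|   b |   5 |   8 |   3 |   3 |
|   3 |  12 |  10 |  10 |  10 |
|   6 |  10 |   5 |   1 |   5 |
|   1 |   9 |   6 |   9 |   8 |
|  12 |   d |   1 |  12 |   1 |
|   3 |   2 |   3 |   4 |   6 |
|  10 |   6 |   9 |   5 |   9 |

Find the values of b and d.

Columns 4 and 5 each multiply to 64800, so every column has product 64800.
Column 1: 3×6×1×12×3×10 = 6480, so the missing entry is 64800 ÷ 6480 = 10.
Column 2: 5×12×10×9×2×6 = 64800, so the missing entry is 64800 ÷ 64800 = 1.

b = 10, d = 1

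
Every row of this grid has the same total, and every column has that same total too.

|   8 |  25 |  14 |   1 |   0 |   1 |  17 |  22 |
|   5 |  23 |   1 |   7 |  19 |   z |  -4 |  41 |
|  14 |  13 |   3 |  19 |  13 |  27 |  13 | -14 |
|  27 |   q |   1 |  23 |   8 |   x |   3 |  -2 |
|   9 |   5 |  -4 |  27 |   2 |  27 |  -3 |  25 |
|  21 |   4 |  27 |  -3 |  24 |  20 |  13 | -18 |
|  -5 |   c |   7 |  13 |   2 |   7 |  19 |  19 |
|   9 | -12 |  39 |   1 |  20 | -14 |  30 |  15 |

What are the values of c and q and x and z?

Rows 1 and 3 both sum to 88, so that's the common total.
The known cells in row 7 total 62, leaving 88 − 62 = 26 for the blank.
The known cells in column 2 total 84, leaving 88 − 84 = 4 for the blank.
The known cells in row 4 total 64, leaving 88 − 64 = 24 for the blank.
The known cells in row 2 total 92, leaving 88 − 92 = -4 for the blank.

c = 26, q = 4, x = 24, z = -4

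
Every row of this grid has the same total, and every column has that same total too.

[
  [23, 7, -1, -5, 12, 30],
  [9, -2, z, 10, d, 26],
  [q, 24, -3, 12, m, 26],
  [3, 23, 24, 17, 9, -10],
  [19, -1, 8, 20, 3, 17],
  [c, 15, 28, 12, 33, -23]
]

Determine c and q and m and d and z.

Rows 1 and 4 both sum to 66, so that's the common total.
Column 3 has -1 − 3 + 24 + 8 + 28 = 56; the blank must be 66 − 56 = 10.
Row 2 has 9 − 2 + 10 + 10 + 26 = 53; the blank must be 66 − 53 = 13.
Column 5 has 12 + 13 + 9 + 3 + 33 = 70; the blank must be 66 − 70 = -4.
Row 3 has 24 − 3 + 12 − 4 + 26 = 55; the blank must be 66 − 55 = 11.
Row 6 has 15 + 28 + 12 + 33 − 23 = 65; the blank must be 66 − 65 = 1.

c = 1, q = 11, m = -4, d = 13, z = 10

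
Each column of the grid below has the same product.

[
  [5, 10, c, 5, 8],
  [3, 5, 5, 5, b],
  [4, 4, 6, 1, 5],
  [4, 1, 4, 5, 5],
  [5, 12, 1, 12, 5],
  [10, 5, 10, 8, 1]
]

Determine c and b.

c = 10, b = 12

Columns 1 and 4 each multiply to 12000, so every column has product 12000.
Column 3: 5×6×4×1×10 = 1200, so the missing entry is 12000 ÷ 1200 = 10.
Column 5: 8×5×5×5×1 = 1000, so the missing entry is 12000 ÷ 1000 = 12.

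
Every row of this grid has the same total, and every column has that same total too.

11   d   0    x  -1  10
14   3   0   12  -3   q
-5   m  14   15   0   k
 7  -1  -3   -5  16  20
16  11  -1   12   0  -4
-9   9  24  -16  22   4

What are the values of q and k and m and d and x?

Rows 4 and 5 both sum to 34, so that's the common total.
Row 2 has 14 + 3 + 0 + 12 − 3 = 26; the blank must be 34 − 26 = 8.
Column 4 has 12 + 15 − 5 + 12 − 16 = 18; the blank must be 34 − 18 = 16.
Row 1 has 11 + 0 + 16 − 1 + 10 = 36; the blank must be 34 − 36 = -2.
Column 2 has -2 + 3 − 1 + 11 + 9 = 20; the blank must be 34 − 20 = 14.
Row 3 has -5 + 14 + 14 + 15 + 0 = 38; the blank must be 34 − 38 = -4.

q = 8, k = -4, m = 14, d = -2, x = 16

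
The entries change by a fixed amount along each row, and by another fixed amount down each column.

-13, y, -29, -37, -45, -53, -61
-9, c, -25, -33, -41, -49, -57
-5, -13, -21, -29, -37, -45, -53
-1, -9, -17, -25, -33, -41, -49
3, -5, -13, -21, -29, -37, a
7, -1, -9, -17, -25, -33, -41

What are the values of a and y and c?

Along each row the entries change by -8 per step; down each column they change by 4.
Row 5: from 3 at column 1, stepping by -8 to column 7 gives -45.
Row 1: from -13 at column 1, stepping by -8 to column 2 gives -21.
Row 2: from -9 at column 1, stepping by -8 to column 2 gives -17.

a = -45, y = -21, c = -17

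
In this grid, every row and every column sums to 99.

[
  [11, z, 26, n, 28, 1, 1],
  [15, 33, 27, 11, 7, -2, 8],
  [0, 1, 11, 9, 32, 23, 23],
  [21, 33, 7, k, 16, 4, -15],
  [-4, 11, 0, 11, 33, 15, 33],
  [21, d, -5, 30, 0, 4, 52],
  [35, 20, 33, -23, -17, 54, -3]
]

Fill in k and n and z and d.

The known cells in row 4 total 66, leaving 99 − 66 = 33 for the blank.
The known cells in row 6 total 102, leaving 99 − 102 = -3 for the blank.
The known cells in column 2 total 95, leaving 99 − 95 = 4 for the blank.
The known cells in row 1 total 71, leaving 99 − 71 = 28 for the blank.

k = 33, n = 28, z = 4, d = -3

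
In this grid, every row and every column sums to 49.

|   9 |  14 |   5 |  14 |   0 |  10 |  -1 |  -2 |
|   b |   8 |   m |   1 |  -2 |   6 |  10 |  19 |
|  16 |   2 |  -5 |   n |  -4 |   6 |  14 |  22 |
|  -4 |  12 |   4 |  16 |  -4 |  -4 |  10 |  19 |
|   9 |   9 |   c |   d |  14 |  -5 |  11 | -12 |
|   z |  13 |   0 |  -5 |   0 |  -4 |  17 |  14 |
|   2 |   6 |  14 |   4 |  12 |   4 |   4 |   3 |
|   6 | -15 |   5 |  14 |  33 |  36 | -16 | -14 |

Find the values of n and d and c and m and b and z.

n = -2, d = 7, c = 16, m = 10, b = -3, z = 14

The known cells in row 3 total 51, leaving 49 − 51 = -2 for the blank.
The known cells in column 4 total 42, leaving 49 − 42 = 7 for the blank.
The known cells in row 5 total 33, leaving 49 − 33 = 16 for the blank.
The known cells in column 3 total 39, leaving 49 − 39 = 10 for the blank.
The known cells in row 6 total 35, leaving 49 − 35 = 14 for the blank.
The known cells in row 2 total 52, leaving 49 − 52 = -3 for the blank.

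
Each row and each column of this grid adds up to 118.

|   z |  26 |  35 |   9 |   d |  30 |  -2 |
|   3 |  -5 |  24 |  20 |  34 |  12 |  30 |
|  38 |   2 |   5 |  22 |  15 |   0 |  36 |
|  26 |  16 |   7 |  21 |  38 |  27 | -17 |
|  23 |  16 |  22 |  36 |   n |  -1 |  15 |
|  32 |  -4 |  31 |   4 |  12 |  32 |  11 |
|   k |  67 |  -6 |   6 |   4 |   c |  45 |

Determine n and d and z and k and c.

n = 7, d = 8, z = 12, k = -16, c = 18

Row 5 has 23 + 16 + 22 + 36 − 1 + 15 = 111; the blank must be 118 − 111 = 7.
Column 5 has 34 + 15 + 38 + 7 + 12 + 4 = 110; the blank must be 118 − 110 = 8.
Column 6 has 30 + 12 + 0 + 27 − 1 + 32 = 100; the blank must be 118 − 100 = 18.
Row 1 has 26 + 35 + 9 + 8 + 30 − 2 = 106; the blank must be 118 − 106 = 12.
Row 7 has 67 − 6 + 6 + 4 + 18 + 45 = 134; the blank must be 118 − 134 = -16.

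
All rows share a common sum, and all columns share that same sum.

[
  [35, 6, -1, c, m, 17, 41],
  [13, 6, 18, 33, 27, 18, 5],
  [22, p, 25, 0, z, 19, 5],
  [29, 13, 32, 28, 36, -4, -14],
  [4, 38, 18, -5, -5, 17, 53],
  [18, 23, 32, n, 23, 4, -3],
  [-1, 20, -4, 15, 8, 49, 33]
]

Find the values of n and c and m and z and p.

Rows 2 and 4 both sum to 120, so that's the common total.
Column 2: 6 + 6 + 13 + 38 + 23 + 20 = 106, so its missing entry is 120 − 106 = 14.
Row 3: 22 + 14 + 25 + 0 + 19 + 5 = 85, so its missing entry is 120 − 85 = 35.
Column 5: 27 + 35 + 36 − 5 + 23 + 8 = 124, so its missing entry is 120 − 124 = -4.
Row 1: 35 + 6 − 1 − 4 + 17 + 41 = 94, so its missing entry is 120 − 94 = 26.
Row 6: 18 + 23 + 32 + 23 + 4 − 3 = 97, so its missing entry is 120 − 97 = 23.

n = 23, c = 26, m = -4, z = 35, p = 14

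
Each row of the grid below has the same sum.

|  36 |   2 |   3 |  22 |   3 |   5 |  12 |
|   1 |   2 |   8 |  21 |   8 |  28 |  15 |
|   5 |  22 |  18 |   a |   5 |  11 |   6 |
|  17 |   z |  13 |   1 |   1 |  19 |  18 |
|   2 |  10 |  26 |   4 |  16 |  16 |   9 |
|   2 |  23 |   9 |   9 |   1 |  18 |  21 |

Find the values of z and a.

z = 14, a = 16

Row 1 sums to 83 and so does row 6; that's the common total.
In row 4 the known cells total 69, leaving 83 − 69 = 14.
In row 3 the known cells total 67, leaving 83 − 67 = 16.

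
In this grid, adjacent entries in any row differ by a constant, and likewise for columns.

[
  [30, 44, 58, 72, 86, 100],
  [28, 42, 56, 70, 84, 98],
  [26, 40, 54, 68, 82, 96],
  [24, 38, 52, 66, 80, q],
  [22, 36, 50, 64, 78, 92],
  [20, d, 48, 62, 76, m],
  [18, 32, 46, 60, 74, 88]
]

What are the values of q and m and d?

Along each row the entries change by 14 per step; down each column they change by -2.
Row 4: from 24 at column 1, stepping by 14 to column 6 gives 94.
Row 6: from 20 at column 1, stepping by 14 to column 6 gives 90.
Row 6: from 20 at column 1, stepping by 14 to column 2 gives 34.

q = 94, m = 90, d = 34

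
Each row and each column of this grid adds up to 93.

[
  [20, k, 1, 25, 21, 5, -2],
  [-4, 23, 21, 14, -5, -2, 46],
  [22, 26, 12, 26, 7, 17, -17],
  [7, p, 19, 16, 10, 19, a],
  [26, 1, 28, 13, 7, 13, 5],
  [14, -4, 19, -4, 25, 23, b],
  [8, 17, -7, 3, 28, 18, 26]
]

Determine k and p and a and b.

k = 23, p = 7, a = 15, b = 20

Row 1: 20 + 1 + 25 + 21 + 5 − 2 = 70, so its missing entry is 93 − 70 = 23.
Row 6: 14 − 4 + 19 − 4 + 25 + 23 = 73, so its missing entry is 93 − 73 = 20.
Column 2: 23 + 23 + 26 + 1 − 4 + 17 = 86, so its missing entry is 93 − 86 = 7.
Row 4: 7 + 7 + 19 + 16 + 10 + 19 = 78, so its missing entry is 93 − 78 = 15.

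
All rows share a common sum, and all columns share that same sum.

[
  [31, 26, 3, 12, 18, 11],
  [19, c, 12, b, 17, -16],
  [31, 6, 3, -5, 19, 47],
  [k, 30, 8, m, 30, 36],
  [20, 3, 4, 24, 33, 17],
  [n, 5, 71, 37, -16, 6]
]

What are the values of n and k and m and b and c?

Rows 1 and 3 both sum to 101, so that's the common total.
Column 2 has 26 + 6 + 30 + 3 + 5 = 70; the blank must be 101 − 70 = 31.
Row 6 has 5 + 71 + 37 − 16 + 6 = 103; the blank must be 101 − 103 = -2.
Column 1 has 31 + 19 + 31 + 20 − 2 = 99; the blank must be 101 − 99 = 2.
Row 4 has 2 + 30 + 8 + 30 + 36 = 106; the blank must be 101 − 106 = -5.
Row 2 has 19 + 31 + 12 + 17 − 16 = 63; the blank must be 101 − 63 = 38.

n = -2, k = 2, m = -5, b = 38, c = 31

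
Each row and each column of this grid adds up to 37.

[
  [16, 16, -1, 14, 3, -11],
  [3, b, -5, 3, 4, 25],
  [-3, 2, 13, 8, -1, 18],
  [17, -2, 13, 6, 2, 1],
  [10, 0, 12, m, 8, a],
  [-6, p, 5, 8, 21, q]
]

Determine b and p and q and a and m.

b = 7, p = 14, q = -5, a = 9, m = -2

Column 4: 14 + 3 + 8 + 6 + 8 = 39, so its missing entry is 37 − 39 = -2.
Row 2: 3 − 5 + 3 + 4 + 25 = 30, so its missing entry is 37 − 30 = 7.
Column 2: 16 + 7 + 2 − 2 + 0 = 23, so its missing entry is 37 − 23 = 14.
Row 6: -6 + 14 + 5 + 8 + 21 = 42, so its missing entry is 37 − 42 = -5.
Row 5: 10 + 0 + 12 − 2 + 8 = 28, so its missing entry is 37 − 28 = 9.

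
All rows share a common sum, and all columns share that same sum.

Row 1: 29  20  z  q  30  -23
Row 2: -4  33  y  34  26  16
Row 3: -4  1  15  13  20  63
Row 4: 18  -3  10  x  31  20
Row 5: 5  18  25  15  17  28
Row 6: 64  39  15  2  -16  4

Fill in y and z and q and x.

Rows 3 and 5 both sum to 108, so that's the common total.
Row 2: -4 + 33 + 34 + 26 + 16 = 105, so its missing entry is 108 − 105 = 3.
Column 3: 3 + 15 + 10 + 25 + 15 = 68, so its missing entry is 108 − 68 = 40.
Row 4: 18 − 3 + 10 + 31 + 20 = 76, so its missing entry is 108 − 76 = 32.
Row 1: 29 + 20 + 40 + 30 − 23 = 96, so its missing entry is 108 − 96 = 12.

y = 3, z = 40, q = 12, x = 32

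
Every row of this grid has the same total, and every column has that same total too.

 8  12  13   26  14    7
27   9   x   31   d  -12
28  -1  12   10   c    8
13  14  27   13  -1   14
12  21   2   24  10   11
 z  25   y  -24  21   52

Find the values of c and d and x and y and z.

Rows 1 and 4 both sum to 80, so that's the common total.
Row 3: 28 − 1 + 12 + 10 + 8 = 57, so its missing entry is 80 − 57 = 23.
Column 5: 14 + 23 − 1 + 10 + 21 = 67, so its missing entry is 80 − 67 = 13.
Row 2: 27 + 9 + 31 + 13 − 12 = 68, so its missing entry is 80 − 68 = 12.
Column 1: 8 + 27 + 28 + 13 + 12 = 88, so its missing entry is 80 − 88 = -8.
Row 6: -8 + 25 − 24 + 21 + 52 = 66, so its missing entry is 80 − 66 = 14.

c = 23, d = 13, x = 12, y = 14, z = -8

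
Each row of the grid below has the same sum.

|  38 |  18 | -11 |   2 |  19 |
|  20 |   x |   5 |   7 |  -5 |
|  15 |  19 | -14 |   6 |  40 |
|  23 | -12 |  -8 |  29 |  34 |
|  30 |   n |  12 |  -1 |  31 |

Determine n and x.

Rows 3 and 4 both add up to 66, so every row sums to 66.
Row 5: 30 + 12 − 1 + 31 = 72, so the missing entry is 66 − 72 = -6.
Row 2: 20 + 5 + 7 − 5 = 27, so the missing entry is 66 − 27 = 39.

n = -6, x = 39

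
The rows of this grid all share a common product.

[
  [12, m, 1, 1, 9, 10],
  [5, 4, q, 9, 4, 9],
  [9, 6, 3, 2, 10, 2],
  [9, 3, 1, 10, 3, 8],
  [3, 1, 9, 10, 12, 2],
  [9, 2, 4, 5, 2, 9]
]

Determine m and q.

m = 6, q = 1

Rows 5 and 6 each multiply to 6480, so every row has product 6480.
Row 1: 12×1×1×9×10 = 1080, so the missing entry is 6480 ÷ 1080 = 6.
Row 2: 5×4×9×4×9 = 6480, so the missing entry is 6480 ÷ 6480 = 1.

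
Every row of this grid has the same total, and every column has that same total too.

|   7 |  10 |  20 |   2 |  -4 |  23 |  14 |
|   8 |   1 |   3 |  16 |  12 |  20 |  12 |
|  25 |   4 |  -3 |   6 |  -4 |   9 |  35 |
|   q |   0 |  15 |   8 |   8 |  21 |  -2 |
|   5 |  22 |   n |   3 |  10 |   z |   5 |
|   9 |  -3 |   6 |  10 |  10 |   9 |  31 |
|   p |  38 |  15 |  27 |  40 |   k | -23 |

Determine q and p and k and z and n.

Rows 1 and 2 both sum to 72, so that's the common total.
Column 3 has 20 + 3 − 3 + 15 + 6 + 15 = 56; the blank must be 72 − 56 = 16.
Row 4 has 0 + 15 + 8 + 8 + 21 − 2 = 50; the blank must be 72 − 50 = 22.
Row 5 has 5 + 22 + 16 + 3 + 10 + 5 = 61; the blank must be 72 − 61 = 11.
Column 6 has 23 + 20 + 9 + 21 + 11 + 9 = 93; the blank must be 72 − 93 = -21.
Row 7 has 38 + 15 + 27 + 40 − 21 − 23 = 76; the blank must be 72 − 76 = -4.

q = 22, p = -4, k = -21, z = 11, n = 16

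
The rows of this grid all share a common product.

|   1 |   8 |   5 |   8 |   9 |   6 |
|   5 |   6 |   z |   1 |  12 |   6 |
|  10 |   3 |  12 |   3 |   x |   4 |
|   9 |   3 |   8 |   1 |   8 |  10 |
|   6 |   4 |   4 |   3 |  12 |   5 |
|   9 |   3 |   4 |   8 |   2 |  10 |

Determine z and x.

Rows 1 and 5 each multiply to 17280, so every row has product 17280.
Row 2: 5×6×1×12×6 = 2160, so the missing entry is 17280 ÷ 2160 = 8.
Row 3: 10×3×12×3×4 = 4320, so the missing entry is 17280 ÷ 4320 = 4.

z = 8, x = 4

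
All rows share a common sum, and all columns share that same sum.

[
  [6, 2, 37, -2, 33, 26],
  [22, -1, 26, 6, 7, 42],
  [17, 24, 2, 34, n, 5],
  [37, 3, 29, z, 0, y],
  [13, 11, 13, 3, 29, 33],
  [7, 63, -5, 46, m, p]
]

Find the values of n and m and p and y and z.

Rows 1 and 2 both sum to 102, so that's the common total.
Row 3 has 17 + 24 + 2 + 34 + 5 = 82; the blank must be 102 − 82 = 20.
Column 5 has 33 + 7 + 20 + 0 + 29 = 89; the blank must be 102 − 89 = 13.
Row 6 has 7 + 63 − 5 + 46 + 13 = 124; the blank must be 102 − 124 = -22.
Column 4 has -2 + 6 + 34 + 3 + 46 = 87; the blank must be 102 − 87 = 15.
Row 4 has 37 + 3 + 29 + 15 + 0 = 84; the blank must be 102 − 84 = 18.

n = 20, m = 13, p = -22, y = 18, z = 15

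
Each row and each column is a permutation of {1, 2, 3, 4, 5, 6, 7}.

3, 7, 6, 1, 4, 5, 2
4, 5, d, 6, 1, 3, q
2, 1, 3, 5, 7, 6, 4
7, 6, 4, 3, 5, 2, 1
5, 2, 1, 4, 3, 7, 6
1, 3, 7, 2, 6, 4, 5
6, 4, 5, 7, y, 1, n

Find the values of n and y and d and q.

n = 3, y = 2, d = 2, q = 7

At (row 2, col 3): column 3 already has {1, 3, 4, 5, 6, 7}, so the value is 2.
At (row 2, col 7): row 2 already has {1, 2, 3, 4, 5, 6}, so the value is 7.
At (row 7, col 7): column 7 already has {1, 2, 4, 5, 6, 7}, so the value is 3.
At (row 7, col 5): row 7 already has {1, 3, 4, 5, 6, 7}, so the value is 2.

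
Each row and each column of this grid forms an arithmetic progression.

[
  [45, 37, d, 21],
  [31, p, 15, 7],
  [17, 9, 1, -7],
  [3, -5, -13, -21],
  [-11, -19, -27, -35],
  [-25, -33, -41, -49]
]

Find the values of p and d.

p = 23, d = 29

Along each row the entries change by -8 per step; down each column they change by -14.
Row 2: from 31 at column 1, stepping by -8 to column 2 gives 23.
Row 1: from 45 at column 1, stepping by -8 to column 3 gives 29.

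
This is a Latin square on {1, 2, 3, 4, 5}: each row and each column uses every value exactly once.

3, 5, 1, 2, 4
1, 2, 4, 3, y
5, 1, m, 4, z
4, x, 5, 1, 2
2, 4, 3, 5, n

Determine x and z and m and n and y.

x = 3, z = 3, m = 2, n = 1, y = 5

For row 5, column 5: row 5 already has {2, 3, 4, 5}; that leaves 1.
For row 4, column 2: row 4 already has {1, 2, 4, 5}; that leaves 3.
Cell (2,5): row 2 already has {1, 2, 3, 4} → 5.
Cell (3,5): column 5 already has {1, 2, 4, 5} → 3.
Cell (3,3): row 3 already has {1, 3, 4, 5} → 2.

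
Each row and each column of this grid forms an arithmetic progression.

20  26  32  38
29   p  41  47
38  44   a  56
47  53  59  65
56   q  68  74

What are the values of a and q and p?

Along each row the entries change by 6 per step; down each column they change by 9.
Row 3: from 38 at column 1, stepping by 6 to column 3 gives 50.
Row 5: from 56 at column 1, stepping by 6 to column 2 gives 62.
Row 2: from 29 at column 1, stepping by 6 to column 2 gives 35.

a = 50, q = 62, p = 35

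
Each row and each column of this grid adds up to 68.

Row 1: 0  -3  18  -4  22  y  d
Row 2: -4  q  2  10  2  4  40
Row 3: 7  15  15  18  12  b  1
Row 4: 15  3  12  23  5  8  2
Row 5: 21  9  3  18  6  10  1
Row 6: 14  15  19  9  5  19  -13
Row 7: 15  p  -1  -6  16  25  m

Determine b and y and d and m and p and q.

Row 2: -4 + 2 + 10 + 2 + 4 + 40 = 54, so its missing entry is 68 − 54 = 14.
Column 2: -3 + 14 + 15 + 3 + 9 + 15 = 53, so its missing entry is 68 − 53 = 15.
Row 7: 15 + 15 − 1 − 6 + 16 + 25 = 64, so its missing entry is 68 − 64 = 4.
Column 7: 40 + 1 + 2 + 1 − 13 + 4 = 35, so its missing entry is 68 − 35 = 33.
Row 1: 0 − 3 + 18 − 4 + 22 + 33 = 66, so its missing entry is 68 − 66 = 2.
Row 3: 7 + 15 + 15 + 18 + 12 + 1 = 68, so its missing entry is 68 − 68 = 0.

b = 0, y = 2, d = 33, m = 4, p = 15, q = 14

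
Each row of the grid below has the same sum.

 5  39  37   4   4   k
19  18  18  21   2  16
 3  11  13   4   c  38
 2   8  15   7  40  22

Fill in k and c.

k = 5, c = 25

Row 2 sums to 94 and so does row 4; that's the common total.
In row 1 the known cells total 89, leaving 94 − 89 = 5.
In row 3 the known cells total 69, leaving 94 − 69 = 25.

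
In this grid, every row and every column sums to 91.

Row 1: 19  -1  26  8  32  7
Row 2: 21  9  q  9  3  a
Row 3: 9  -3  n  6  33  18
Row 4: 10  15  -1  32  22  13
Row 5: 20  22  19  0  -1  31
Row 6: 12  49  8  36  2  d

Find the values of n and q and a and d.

Row 6 has 12 + 49 + 8 + 36 + 2 = 107; the blank must be 91 − 107 = -16.
Column 6 has 7 + 18 + 13 + 31 − 16 = 53; the blank must be 91 − 53 = 38.
Row 2 has 21 + 9 + 9 + 3 + 38 = 80; the blank must be 91 − 80 = 11.
Row 3 has 9 − 3 + 6 + 33 + 18 = 63; the blank must be 91 − 63 = 28.

n = 28, q = 11, a = 38, d = -16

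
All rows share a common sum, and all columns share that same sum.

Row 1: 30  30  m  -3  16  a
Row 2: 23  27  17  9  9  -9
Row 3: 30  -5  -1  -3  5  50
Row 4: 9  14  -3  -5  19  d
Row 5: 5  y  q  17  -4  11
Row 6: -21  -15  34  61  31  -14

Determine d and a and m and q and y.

Rows 2 and 3 both sum to 76, so that's the common total.
The known cells in column 2 total 51, leaving 76 − 51 = 25 for the blank.
The known cells in row 5 total 54, leaving 76 − 54 = 22 for the blank.
The known cells in column 3 total 69, leaving 76 − 69 = 7 for the blank.
The known cells in row 1 total 80, leaving 76 − 80 = -4 for the blank.
The known cells in row 4 total 34, leaving 76 − 34 = 42 for the blank.

d = 42, a = -4, m = 7, q = 22, y = 25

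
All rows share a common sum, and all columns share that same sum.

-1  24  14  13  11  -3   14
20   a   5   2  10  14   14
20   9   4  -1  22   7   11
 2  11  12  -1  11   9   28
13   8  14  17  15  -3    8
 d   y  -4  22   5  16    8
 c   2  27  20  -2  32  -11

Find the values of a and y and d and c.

a = 7, y = 11, d = 14, c = 4

Rows 1 and 3 both sum to 72, so that's the common total.
Row 2 has 20 + 5 + 2 + 10 + 14 + 14 = 65; the blank must be 72 − 65 = 7.
Column 2 has 24 + 7 + 9 + 11 + 8 + 2 = 61; the blank must be 72 − 61 = 11.
Row 6 has 11 − 4 + 22 + 5 + 16 + 8 = 58; the blank must be 72 − 58 = 14.
Row 7 has 2 + 27 + 20 − 2 + 32 − 11 = 68; the blank must be 72 − 68 = 4.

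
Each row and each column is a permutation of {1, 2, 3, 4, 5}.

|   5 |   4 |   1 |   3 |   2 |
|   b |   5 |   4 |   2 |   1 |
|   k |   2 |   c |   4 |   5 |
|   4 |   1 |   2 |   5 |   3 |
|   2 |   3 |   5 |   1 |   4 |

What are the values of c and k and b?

Cell (2,1): row 2 already has {1, 2, 4, 5} → 3.
For row 3, column 1: column 1 already has {2, 3, 4, 5}; that leaves 1.
At (row 3, col 3): row 3 already has {1, 2, 4, 5}, so the value is 3.

c = 3, k = 1, b = 3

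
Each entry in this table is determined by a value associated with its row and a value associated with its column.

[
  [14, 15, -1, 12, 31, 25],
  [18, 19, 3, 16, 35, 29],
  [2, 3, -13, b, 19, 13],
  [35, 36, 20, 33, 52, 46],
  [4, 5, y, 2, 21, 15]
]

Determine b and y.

The difference between any two rows is the same in every column — this is an addition table with the headers hidden.
Row 3 minus row 1 is 2 − 14 = -12, so its entry in column 4 is 12 + (-12) = 0.
Row 5 minus row 1 is 4 − 14 = -10, so its entry in column 3 is -1 + (-10) = -11.

b = 0, y = -11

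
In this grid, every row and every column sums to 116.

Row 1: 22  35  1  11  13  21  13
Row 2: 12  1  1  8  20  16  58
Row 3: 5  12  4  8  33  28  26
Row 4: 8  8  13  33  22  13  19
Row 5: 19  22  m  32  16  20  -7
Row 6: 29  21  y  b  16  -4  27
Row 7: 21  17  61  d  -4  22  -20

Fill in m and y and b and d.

The known cells in row 7 total 97, leaving 116 − 97 = 19 for the blank.
The known cells in column 4 total 111, leaving 116 − 111 = 5 for the blank.
The known cells in row 5 total 102, leaving 116 − 102 = 14 for the blank.
The known cells in row 6 total 94, leaving 116 − 94 = 22 for the blank.

m = 14, y = 22, b = 5, d = 19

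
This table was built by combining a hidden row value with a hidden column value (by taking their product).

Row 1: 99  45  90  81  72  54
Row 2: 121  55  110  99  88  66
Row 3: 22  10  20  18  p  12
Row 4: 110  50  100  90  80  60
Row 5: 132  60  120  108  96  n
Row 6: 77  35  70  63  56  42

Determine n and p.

n = 72, p = 16

Each row is a constant multiple of every other row — this is a multiplication table with the headers hidden.
Row 5 is 120/90 = 4/3 times row 1, so its entry in column 6 is 54 × 4/3 = 72.
Row 3 is 20/90 = 2/9 times row 1, so its entry in column 5 is 72 × 2/9 = 16.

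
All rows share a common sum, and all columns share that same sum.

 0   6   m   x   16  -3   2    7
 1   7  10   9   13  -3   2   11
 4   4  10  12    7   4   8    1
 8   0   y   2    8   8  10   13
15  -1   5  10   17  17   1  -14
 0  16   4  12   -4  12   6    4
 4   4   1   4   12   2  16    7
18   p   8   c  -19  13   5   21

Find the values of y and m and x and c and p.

Rows 2 and 3 both sum to 50, so that's the common total.
Column 2 has 6 + 7 + 4 + 0 − 1 + 16 + 4 = 36; the blank must be 50 − 36 = 14.
Row 8 has 18 + 14 + 8 − 19 + 13 + 5 + 21 = 60; the blank must be 50 − 60 = -10.
Column 4 has 9 + 12 + 2 + 10 + 12 + 4 − 10 = 39; the blank must be 50 − 39 = 11.
Row 1 has 0 + 6 + 11 + 16 − 3 + 2 + 7 = 39; the blank must be 50 − 39 = 11.
Row 4 has 8 + 0 + 2 + 8 + 8 + 10 + 13 = 49; the blank must be 50 − 49 = 1.

y = 1, m = 11, x = 11, c = -10, p = 14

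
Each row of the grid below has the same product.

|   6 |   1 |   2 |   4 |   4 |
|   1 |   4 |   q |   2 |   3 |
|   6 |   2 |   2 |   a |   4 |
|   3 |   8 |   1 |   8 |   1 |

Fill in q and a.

Rows 1 and 4 each multiply to 192, so every row has product 192.
Row 2: 1×4×2×3 = 24, so the missing entry is 192 ÷ 24 = 8.
Row 3: 6×2×2×4 = 96, so the missing entry is 192 ÷ 96 = 2.

q = 8, a = 2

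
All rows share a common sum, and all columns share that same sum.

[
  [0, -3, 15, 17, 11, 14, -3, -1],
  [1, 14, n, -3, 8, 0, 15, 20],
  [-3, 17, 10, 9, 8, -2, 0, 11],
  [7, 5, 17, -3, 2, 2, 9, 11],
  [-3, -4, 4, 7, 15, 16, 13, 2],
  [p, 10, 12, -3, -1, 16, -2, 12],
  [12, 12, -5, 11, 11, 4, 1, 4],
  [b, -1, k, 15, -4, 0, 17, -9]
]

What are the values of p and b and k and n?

p = 6, b = 30, k = 2, n = -5

Rows 1 and 3 both sum to 50, so that's the common total.
The known cells in row 2 total 55, leaving 50 − 55 = -5 for the blank.
The known cells in row 6 total 44, leaving 50 − 44 = 6 for the blank.
The known cells in column 1 total 20, leaving 50 − 20 = 30 for the blank.
The known cells in row 8 total 48, leaving 50 − 48 = 2 for the blank.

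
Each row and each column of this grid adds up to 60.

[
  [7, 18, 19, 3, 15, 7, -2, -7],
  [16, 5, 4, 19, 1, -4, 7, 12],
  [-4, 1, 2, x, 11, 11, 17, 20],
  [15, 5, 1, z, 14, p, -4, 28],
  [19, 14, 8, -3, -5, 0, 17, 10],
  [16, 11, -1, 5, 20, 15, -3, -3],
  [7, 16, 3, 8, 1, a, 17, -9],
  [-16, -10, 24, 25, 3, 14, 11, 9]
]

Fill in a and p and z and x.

Row 3 has -4 + 1 + 2 + 11 + 11 + 17 + 20 = 58; the blank must be 60 − 58 = 2.
Column 4 has 3 + 19 + 2 − 3 + 5 + 8 + 25 = 59; the blank must be 60 − 59 = 1.
Row 4 has 15 + 5 + 1 + 1 + 14 − 4 + 28 = 60; the blank must be 60 − 60 = 0.
Row 7 has 7 + 16 + 3 + 8 + 1 + 17 − 9 = 43; the blank must be 60 − 43 = 17.

a = 17, p = 0, z = 1, x = 2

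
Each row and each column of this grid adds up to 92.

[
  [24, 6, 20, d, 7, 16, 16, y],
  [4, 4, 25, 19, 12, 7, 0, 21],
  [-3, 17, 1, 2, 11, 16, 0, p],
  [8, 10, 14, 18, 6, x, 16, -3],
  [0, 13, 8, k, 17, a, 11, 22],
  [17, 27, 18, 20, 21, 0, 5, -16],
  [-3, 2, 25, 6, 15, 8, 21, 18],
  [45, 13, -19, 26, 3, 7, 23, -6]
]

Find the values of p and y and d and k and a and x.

The known cells in row 3 total 44, leaving 92 − 44 = 48 for the blank.
The known cells in column 8 total 84, leaving 92 − 84 = 8 for the blank.
The known cells in row 1 total 97, leaving 92 − 97 = -5 for the blank.
The known cells in column 4 total 86, leaving 92 − 86 = 6 for the blank.
The known cells in row 5 total 77, leaving 92 − 77 = 15 for the blank.
The known cells in row 4 total 69, leaving 92 − 69 = 23 for the blank.

p = 48, y = 8, d = -5, k = 6, a = 15, x = 23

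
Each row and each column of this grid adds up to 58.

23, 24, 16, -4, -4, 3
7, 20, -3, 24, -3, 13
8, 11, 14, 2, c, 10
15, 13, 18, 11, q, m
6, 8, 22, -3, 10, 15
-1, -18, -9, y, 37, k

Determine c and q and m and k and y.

Row 3: 8 + 11 + 14 + 2 + 10 = 45, so its missing entry is 58 − 45 = 13.
Column 5: -4 − 3 + 13 + 10 + 37 = 53, so its missing entry is 58 − 53 = 5.
Column 4: -4 + 24 + 2 + 11 − 3 = 30, so its missing entry is 58 − 30 = 28.
Row 6: -1 − 18 − 9 + 28 + 37 = 37, so its missing entry is 58 − 37 = 21.
Row 4: 15 + 13 + 18 + 11 + 5 = 62, so its missing entry is 58 − 62 = -4.

c = 13, q = 5, m = -4, k = 21, y = 28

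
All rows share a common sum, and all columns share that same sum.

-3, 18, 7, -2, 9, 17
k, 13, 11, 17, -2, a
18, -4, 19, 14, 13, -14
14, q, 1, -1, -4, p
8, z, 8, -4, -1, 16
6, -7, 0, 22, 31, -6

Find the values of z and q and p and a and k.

Rows 1 and 3 both sum to 46, so that's the common total.
The known cells in column 1 total 43, leaving 46 − 43 = 3 for the blank.
The known cells in row 2 total 42, leaving 46 − 42 = 4 for the blank.
The known cells in row 5 total 27, leaving 46 − 27 = 19 for the blank.
The known cells in column 2 total 39, leaving 46 − 39 = 7 for the blank.
The known cells in row 4 total 17, leaving 46 − 17 = 29 for the blank.

z = 19, q = 7, p = 29, a = 4, k = 3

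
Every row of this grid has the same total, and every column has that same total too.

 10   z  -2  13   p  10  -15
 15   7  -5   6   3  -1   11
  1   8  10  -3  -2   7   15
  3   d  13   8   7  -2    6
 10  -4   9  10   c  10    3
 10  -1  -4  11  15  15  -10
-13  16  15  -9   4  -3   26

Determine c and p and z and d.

c = -2, p = 11, z = 9, d = 1

Rows 2 and 3 both sum to 36, so that's the common total.
The known cells in row 5 total 38, leaving 36 − 38 = -2 for the blank.
The known cells in column 5 total 25, leaving 36 − 25 = 11 for the blank.
The known cells in row 4 total 35, leaving 36 − 35 = 1 for the blank.
The known cells in row 1 total 27, leaving 36 − 27 = 9 for the blank.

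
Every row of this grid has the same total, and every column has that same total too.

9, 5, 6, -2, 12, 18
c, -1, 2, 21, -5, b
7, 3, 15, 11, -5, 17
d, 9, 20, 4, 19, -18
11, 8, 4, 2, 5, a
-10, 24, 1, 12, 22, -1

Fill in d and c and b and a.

d = 14, c = 17, b = 14, a = 18

Rows 1 and 3 both sum to 48, so that's the common total.
Row 5: 11 + 8 + 4 + 2 + 5 = 30, so its missing entry is 48 − 30 = 18.
Column 6: 18 + 17 − 18 + 18 − 1 = 34, so its missing entry is 48 − 34 = 14.
Row 2: -1 + 2 + 21 − 5 + 14 = 31, so its missing entry is 48 − 31 = 17.
Row 4: 9 + 20 + 4 + 19 − 18 = 34, so its missing entry is 48 − 34 = 14.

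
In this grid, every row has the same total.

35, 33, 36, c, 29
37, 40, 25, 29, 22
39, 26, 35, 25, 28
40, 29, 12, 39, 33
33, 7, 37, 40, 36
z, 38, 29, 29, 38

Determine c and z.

Rows 2 and 4 both add up to 153, so every row sums to 153.
Row 1: 35 + 33 + 36 + 29 = 133, so the missing entry is 153 − 133 = 20.
Row 6: 38 + 29 + 29 + 38 = 134, so the missing entry is 153 − 134 = 19.

c = 20, z = 19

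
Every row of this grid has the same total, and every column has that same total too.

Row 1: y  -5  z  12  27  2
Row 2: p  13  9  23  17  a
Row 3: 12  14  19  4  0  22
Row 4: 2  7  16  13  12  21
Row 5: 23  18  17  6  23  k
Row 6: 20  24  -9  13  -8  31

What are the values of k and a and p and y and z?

k = -16, a = 11, p = -2, y = 16, z = 19

Rows 3 and 4 both sum to 71, so that's the common total.
The known cells in column 3 total 52, leaving 71 − 52 = 19 for the blank.
The known cells in row 1 total 55, leaving 71 − 55 = 16 for the blank.
The known cells in row 5 total 87, leaving 71 − 87 = -16 for the blank.
The known cells in column 6 total 60, leaving 71 − 60 = 11 for the blank.
The known cells in row 2 total 73, leaving 71 − 73 = -2 for the blank.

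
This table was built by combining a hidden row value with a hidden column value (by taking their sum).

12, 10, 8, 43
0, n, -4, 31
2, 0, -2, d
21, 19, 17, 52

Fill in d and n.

d = 33, n = -2

The difference between any two rows is the same in every column — this is an addition table with the headers hidden.
Row 3 minus row 1 is -2 − 8 = -10, so its entry in column 4 is 43 + (-10) = 33.
Row 2 minus row 1 is -4 − 8 = -12, so its entry in column 2 is 10 + (-12) = -2.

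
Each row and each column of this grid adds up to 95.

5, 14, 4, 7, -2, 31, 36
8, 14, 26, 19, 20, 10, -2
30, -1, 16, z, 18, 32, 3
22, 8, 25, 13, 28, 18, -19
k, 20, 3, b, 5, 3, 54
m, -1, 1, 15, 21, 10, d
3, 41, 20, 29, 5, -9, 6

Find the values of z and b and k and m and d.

The known cells in row 3 total 98, leaving 95 − 98 = -3 for the blank.
The known cells in column 4 total 80, leaving 95 − 80 = 15 for the blank.
The known cells in row 5 total 100, leaving 95 − 100 = -5 for the blank.
The known cells in column 1 total 63, leaving 95 − 63 = 32 for the blank.
The known cells in row 6 total 78, leaving 95 − 78 = 17 for the blank.

z = -3, b = 15, k = -5, m = 32, d = 17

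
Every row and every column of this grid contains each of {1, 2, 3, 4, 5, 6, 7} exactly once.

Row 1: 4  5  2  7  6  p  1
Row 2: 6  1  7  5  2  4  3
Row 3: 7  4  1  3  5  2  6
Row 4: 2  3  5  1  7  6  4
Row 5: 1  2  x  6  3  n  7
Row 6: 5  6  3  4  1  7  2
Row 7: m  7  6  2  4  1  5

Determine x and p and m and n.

Cell (1,6): row 1 already has {1, 2, 4, 5, 6, 7} → 3.
Cell (5,6): column 6 already has {1, 2, 3, 4, 6, 7} → 5.
Cell (5,3): row 5 already has {1, 2, 3, 5, 6, 7} → 4.
At (row 7, col 1): row 7 already has {1, 2, 4, 5, 6, 7}, so the value is 3.

x = 4, p = 3, m = 3, n = 5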